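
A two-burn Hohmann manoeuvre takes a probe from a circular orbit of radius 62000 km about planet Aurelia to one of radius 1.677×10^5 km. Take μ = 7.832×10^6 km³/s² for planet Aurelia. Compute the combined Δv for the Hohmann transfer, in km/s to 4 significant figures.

Δv = 4.155 km/s

Semi-major axis of the transfer orbit: a_t = (62000 + 1.677×10^5)/2 = 1.1485×10^5 km.
At r₁ the circular-orbit speed is v₁ = √(μ/r₁) = 11.239 km/s.
On the transfer ellipse at r₁, v² = μ(2/r − 1/a) gives v_p = √[μ(2/r₁ − 1/a_t)] = 13.581 km/s.
First burn Δv₁ = |v_p − v₁| = 2.342 km/s.
Circular speed at r₂: v₂ = √(μ/r₂) = 6.834 km/s.
Transfer-orbit speed at r₂: v_a = √[μ(2/r₂ − 1/a_t)] = 5.021 km/s.
Second burn Δv₂ = |v₂ − v_a| = 1.813 km/s.
Total Δv = Δv₁ + Δv₂ = 4.155 km/s.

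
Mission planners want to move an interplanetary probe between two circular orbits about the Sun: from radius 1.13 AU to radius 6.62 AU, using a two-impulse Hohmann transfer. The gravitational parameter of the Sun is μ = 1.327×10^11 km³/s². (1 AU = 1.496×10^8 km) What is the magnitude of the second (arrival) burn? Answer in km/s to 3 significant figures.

Δv₂ = 5.32 km/s

In km: r₁ = 1.13 × 1.496×10^8 = 1.69048×10^8 km; r₂ = 6.62 × 1.496×10^8 = 9.90352×10^8 km.
Transfer-ellipse semi-major axis a_t = (r₁ + r₂)/2 = (1.69048×10^8 + 9.90352×10^8)/2 = 5.797×10^8 km.
On the circular orbit at r = 9.90352×10^8 km, v_c = √(μ/r) = 11.576 km/s.
Vis-viva on the transfer ellipse at r = 9.90352×10^8 km gives v_t = √[μ(2/r − 1/a_t)] = 6.2509 km/s.
Δv₂ = |v_t − v_c| = |6.2509 − 11.576| = 5.325 km/s.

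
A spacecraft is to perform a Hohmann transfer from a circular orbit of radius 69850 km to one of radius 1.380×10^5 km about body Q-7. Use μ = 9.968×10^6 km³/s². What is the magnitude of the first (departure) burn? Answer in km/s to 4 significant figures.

Δv₁ = 1.820 km/s

Transfer-ellipse semi-major axis a_t = (r₁ + r₂)/2 = (69850 + 1.380×10^5)/2 = 1.03925×10^5 km.
On the circular orbit at r = 69850 km, v_c = √(μ/r) = 11.95 km/s.
Transfer-orbit speed at the same r (vis-viva, a = a_t): v_t = √[μ(2/r − 1/a_t)] = 13.77 km/s.
Δv₁ = |v_t − v_c| = |13.77 − 11.95| = 1.820 km/s.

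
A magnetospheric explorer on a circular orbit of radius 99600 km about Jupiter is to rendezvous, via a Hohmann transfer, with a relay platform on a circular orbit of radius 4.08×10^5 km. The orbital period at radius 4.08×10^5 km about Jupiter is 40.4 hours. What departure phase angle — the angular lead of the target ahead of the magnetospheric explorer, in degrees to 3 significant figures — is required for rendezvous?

φ = 91.7°

From Kepler's third law T² = 4π²r³/μ at r = 4.08×10^5 km, T = 40.4 hours = 40.4 × 3600 s = 1.4544×10^5 s: μ = 4π²r³/T² = 1.26757×10^8 km³/s².
Transfer-ellipse semi-major axis a_t = (r₁ + r₂)/2 = (99600 + 4.080×10^5)/2 = 2.538×10^5 km.
The half-period of the transfer ellipse is t = π√(a_t³/μ) = 35678 s.
Target angular speed ω₂ = √(μ/r₂³) = 4.3201×10^-5 rad/s.
Angle swept by the target during transfer: ω₂·t = 1.5413 rad = 88.31°.
The magnetospheric explorer traverses 180° on the transfer ellipse, so the target must lead by 180° − 88.31° = 91.7°.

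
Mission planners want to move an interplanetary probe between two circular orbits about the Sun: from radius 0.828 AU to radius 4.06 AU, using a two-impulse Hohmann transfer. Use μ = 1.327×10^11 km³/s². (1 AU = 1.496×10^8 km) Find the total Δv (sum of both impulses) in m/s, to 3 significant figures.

In km: r₁ = 0.828 × 1.496×10^8 = 1.238688×10^8 km; r₂ = 4.06 × 1.496×10^8 = 6.07376×10^8 km.
The Hohmann ellipse has a_t = (r₁ + r₂)/2 = 3.656224×10^8 km.
At r₁ the circular-orbit speed is v₁ = √(μ/r₁) = 32.731 km/s.
Transfer-orbit speed at r₁ (vis-viva equation): v_p = √[μ(2/r₁ − 1/a_t)] = 42.186 km/s.
First burn Δv₁ = |v_p − v₁| = 9.455 km/s.
At r₂, v₂ = √(μ/r₂) = 14.781 km/s.
Transfer-orbit speed at r₂: v_a = √[μ(2/r₂ − 1/a_t)] = 8.6034 km/s.
Second burn Δv₂ = |v₂ − v_a| = 6.178 km/s.
Total Δv = Δv₁ + Δv₂ = 15.63 km/s.

Δv = 15600 m/s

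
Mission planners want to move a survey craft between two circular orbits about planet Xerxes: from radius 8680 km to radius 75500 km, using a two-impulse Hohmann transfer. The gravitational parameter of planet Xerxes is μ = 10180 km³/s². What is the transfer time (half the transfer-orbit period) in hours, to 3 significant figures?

t = 74.7 hours

The Hohmann ellipse has a_t = (r₁ + r₂)/2 = 42090 km.
Half the transfer-orbit period gives t = π√(a_t³/μ) = 2.689×10^5 s.
Converting: 2.689×10^5 s ÷ 3600 s/hour = 74.7 hours.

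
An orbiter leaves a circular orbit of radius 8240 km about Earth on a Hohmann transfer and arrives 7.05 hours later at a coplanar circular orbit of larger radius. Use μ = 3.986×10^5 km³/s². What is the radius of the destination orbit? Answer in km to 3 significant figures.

Transfer time t = 7.05 hours = 25380 s, and t = π√(a_t³/μ).
So a_t = (μ t²/π²)^(1/3) = (3.986×10^5 × (25380)² / π²)^(1/3) = 29631 km.
Since a_t = (r₁ + r₂)/2, r₂ = 2a_t − r₁ = 2×29631 − 8240 = 51022 km.

r₂ = 51000 km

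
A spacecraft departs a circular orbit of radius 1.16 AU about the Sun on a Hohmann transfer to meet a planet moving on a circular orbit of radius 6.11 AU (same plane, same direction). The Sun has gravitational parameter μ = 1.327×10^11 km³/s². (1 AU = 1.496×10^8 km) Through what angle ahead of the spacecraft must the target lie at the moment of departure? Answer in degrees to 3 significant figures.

φ = 97.4°

In km: r₁ = 1.16 × 1.496×10^8 = 1.73536×10^8 km; r₂ = 6.11 × 1.496×10^8 = 9.14056×10^8 km.
Transfer-ellipse semi-major axis a_t = (r₁ + r₂)/2 = (1.73536×10^8 + 9.14056×10^8)/2 = 5.43796×10^8 km.
Transfer time t = π√(a_t³/μ) = 1.0936×10^8 s.
The target's mean motion on its circular orbit is ω₂ = √(μ/r₂³) = 1.3182×10^-8 rad/s.
Angle swept by the target during transfer: ω₂·t = 1.4416 rad = 82.60°.
Arrival is 180° from departure on the ellipse, so φ = 180° − 82.60° = 97.4°.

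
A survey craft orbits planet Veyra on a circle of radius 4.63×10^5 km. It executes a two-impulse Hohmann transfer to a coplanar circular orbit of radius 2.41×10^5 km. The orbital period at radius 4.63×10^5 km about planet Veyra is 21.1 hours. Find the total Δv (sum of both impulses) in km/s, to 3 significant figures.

From Kepler's third law T² = 4π²r³/μ at r = 4.63×10^5 km, T = 21.1 hours = 21.1 × 3600 s = 75960 s: μ = 4π²r³/T² = 6.79099×10^8 km³/s².
The Hohmann ellipse has a_t = (r₁ + r₂)/2 = 3.520×10^5 km.
At r₁ the circular-orbit speed is v₁ = √(μ/r₁) = 38.298 km/s.
Transfer-orbit speed at r₁ (v² = μ(2/r − 1/a)): v_a = √[μ(2/r₁ − 1/a_t)] = 31.689 km/s.
First burn Δv₁ = |v_a − v₁| = 6.609 km/s.
At r₂, v₂ = √(μ/r₂) = 53.083 km/s.
Transfer-orbit speed at r₂: v_p = √[μ(2/r₂ − 1/a_t)] = 60.880 km/s.
Second burn Δv₂ = |v₂ − v_p| = 7.797 km/s.
Total Δv = Δv₁ + Δv₂ = 14.41 km/s.

Δv = 14.4 km/s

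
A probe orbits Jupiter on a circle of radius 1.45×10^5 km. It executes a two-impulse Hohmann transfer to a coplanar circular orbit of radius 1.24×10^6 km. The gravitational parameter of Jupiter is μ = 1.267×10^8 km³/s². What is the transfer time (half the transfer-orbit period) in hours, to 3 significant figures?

Semi-major axis of the transfer orbit: a_t = (1.450×10^5 + 1.240×10^6)/2 = 6.925×10^5 km.
Transfer time t = π√(a_t³/μ) = π√((6.925×10^5)³ / 1.267×10^8) = 1.608×10^5 s.
Converting: 1.608×10^5 s ÷ 3600 s/hour = 44.7 hours.

t = 44.7 hours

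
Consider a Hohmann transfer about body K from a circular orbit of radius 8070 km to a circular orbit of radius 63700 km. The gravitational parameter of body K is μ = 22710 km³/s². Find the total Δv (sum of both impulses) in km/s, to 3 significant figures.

Δv = 0.871 km/s

Semi-major axis of the transfer orbit: a_t = (8070 + 63700)/2 = 35885 km.
At r₁ the circular-orbit speed is v₁ = √(μ/r₁) = 1.6775 km/s.
On the transfer ellipse at r₁, v² = μ(2/r − 1/a) gives v_p = √[μ(2/r₁ − 1/a_t)] = 2.2350 km/s.
First burn Δv₁ = |v_p − v₁| = 0.5575 km/s.
At r₂, v₂ = √(μ/r₂) = 0.5971 km/s.
Transfer-orbit speed at r₂: v_a = √[μ(2/r₂ − 1/a_t)] = 0.2832 km/s.
Second burn Δv₂ = |v₂ − v_a| = 0.3139 km/s.
Δv = Δv₁ + Δv₂ = 0.5575 + 0.3139 = 0.8714 km/s.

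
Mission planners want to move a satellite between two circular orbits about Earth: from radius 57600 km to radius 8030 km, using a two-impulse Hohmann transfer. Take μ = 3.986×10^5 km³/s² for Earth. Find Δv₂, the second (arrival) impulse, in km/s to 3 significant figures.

Δv₂ = 2.29 km/s

Transfer-ellipse semi-major axis a_t = (r₁ + r₂)/2 = (57600 + 8030)/2 = 32815 km.
Circular speed at r = 8030 km: v_c = √(μ/r) = 7.045 km/s.
Vis-viva on the transfer ellipse at r = 8030 km gives v_t = √[μ(2/r − 1/a_t)] = 9.334 km/s.
Δv₂ = |v_t − v_c| = |9.334 − 7.045| = 2.289 km/s.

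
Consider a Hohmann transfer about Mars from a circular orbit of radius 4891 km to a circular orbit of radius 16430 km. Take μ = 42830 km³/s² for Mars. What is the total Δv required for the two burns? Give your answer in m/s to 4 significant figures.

Δv = 1235 m/s

Semi-major axis of the transfer orbit: a_t = (4891 + 16430)/2 = 10660.5 km.
At r₁ the circular-orbit speed is v₁ = √(μ/r₁) = 2.9592 km/s.
On the transfer ellipse at r₁, v² = μ(2/r − 1/a) gives v_p = √[μ(2/r₁ − 1/a_t)] = 3.6737 km/s.
First burn Δv₁ = |v_p − v₁| = 0.7145 km/s.
Circular speed at r₂: v₂ = √(μ/r₂) = 1.61456 km/s.
Transfer-orbit speed at r₂: v_a = √[μ(2/r₂ − 1/a_t)] = 1.09362 km/s.
Second burn Δv₂ = |v₂ − v_a| = 0.5209 km/s.
Δv = Δv₁ + Δv₂ = 0.7145 + 0.5209 = 1.235 km/s.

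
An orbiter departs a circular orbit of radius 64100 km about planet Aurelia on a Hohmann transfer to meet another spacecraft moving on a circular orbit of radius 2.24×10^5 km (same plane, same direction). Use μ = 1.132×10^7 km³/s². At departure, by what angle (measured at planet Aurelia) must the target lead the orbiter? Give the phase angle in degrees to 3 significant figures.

φ = 87.2°

Semi-major axis of the transfer orbit: a_t = (64100 + 2.240×10^5)/2 = 1.4405×10^5 km.
The half-period of the transfer ellipse is t = π√(a_t³/μ) = 51050 s.
The target's mean motion on its circular orbit is ω₂ = √(μ/r₂³) = 3.1736×10^-5 rad/s.
Angle swept by the target during transfer: ω₂·t = 1.62012 rad = 92.83°.
Arrival is 180° from departure on the ellipse, so φ = 180° − 92.83° = 87.2°.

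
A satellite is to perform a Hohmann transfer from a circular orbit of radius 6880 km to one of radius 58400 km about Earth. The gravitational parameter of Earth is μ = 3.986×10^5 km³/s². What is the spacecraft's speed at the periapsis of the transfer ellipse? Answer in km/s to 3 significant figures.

Semi-major axis of the transfer orbit: a_t = (6880 + 58400)/2 = 32640 km.
The periapsis of the transfer ellipse is at r = 6880 km.
Applying v² = μ(2/r − 1/a_t): v = 10.18 km/s.

v = 10.2 km/s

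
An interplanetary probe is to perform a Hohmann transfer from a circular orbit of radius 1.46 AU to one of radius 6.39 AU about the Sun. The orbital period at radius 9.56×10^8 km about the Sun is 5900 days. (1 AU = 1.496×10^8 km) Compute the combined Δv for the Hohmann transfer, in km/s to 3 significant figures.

Δv = 11.4 km/s

From Kepler's third law T² = 4π²r³/μ at r = 9.56×10^8 km, T = 5900 days = 5900 × 86400 s = 5.0976×10^8 s: μ = 4π²r³/T² = 1.32740×10^11 km³/s².
In km: r₁ = 1.46 × 1.496×10^8 = 2.18416×10^8 km; r₂ = 6.39 × 1.496×10^8 = 9.55944×10^8 km.
Semi-major axis of the transfer orbit: a_t = (2.18416×10^8 + 9.55944×10^8)/2 = 5.8718×10^8 km.
At r₁ the circular-orbit speed is v₁ = √(μ/r₁) = 24.652 km/s.
On the transfer ellipse at r₁, vis-viva equation gives v_p = √[μ(2/r₁ − 1/a_t)] = 31.455 km/s.
First burn Δv₁ = |v_p − v₁| = 6.803 km/s.
At r₂, v₂ = √(μ/r₂) = 11.784 km/s.
Transfer-orbit speed at r₂: v_a = √[μ(2/r₂ − 1/a_t)] = 7.1869 km/s.
Second burn Δv₂ = |v₂ − v_a| = 4.597 km/s.
Δv = Δv₁ + Δv₂ = 6.803 + 4.597 = 11.40 km/s.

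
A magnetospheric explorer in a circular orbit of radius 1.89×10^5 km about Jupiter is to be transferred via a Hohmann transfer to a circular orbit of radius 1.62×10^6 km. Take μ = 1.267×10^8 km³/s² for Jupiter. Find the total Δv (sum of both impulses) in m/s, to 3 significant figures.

Transfer-ellipse semi-major axis a_t = (r₁ + r₂)/2 = (1.890×10^5 + 1.620×10^6)/2 = 9.045×10^5 km.
Circular speed at r₁: v₁ = √(μ/r₁) = √(1.267×10^8/1.890×10^5) = 25.892 km/s.
Transfer-orbit speed at r₁ (v² = μ(2/r − 1/a)): v_p = √[μ(2/r₁ − 1/a_t)] = 34.651 km/s.
First burn Δv₁ = |v_p − v₁| = 8.759 km/s.
Circular speed at r₂: v₂ = √(μ/r₂) = 8.844 km/s.
Transfer-orbit speed at r₂: v_a = √[μ(2/r₂ − 1/a_t)] = 4.043 km/s.
Second burn Δv₂ = |v₂ − v_a| = 4.801 km/s.
Total Δv = Δv₁ + Δv₂ = 13.56 km/s.

Δv = 13600 m/s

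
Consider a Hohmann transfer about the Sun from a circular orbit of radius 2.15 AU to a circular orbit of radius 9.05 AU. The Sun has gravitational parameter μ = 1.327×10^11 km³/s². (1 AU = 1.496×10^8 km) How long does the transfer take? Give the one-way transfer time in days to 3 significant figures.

t = 2420 days

In km: r₁ = 2.15 × 1.496×10^8 = 3.2164×10^8 km; r₂ = 9.05 × 1.496×10^8 = 1.35388×10^9 km.
Semi-major axis of the transfer orbit: a_t = (3.2164×10^8 + 1.35388×10^9)/2 = 8.3776×10^8 km.
By Kepler's third law the transfer-orbit period is T = 2π√(a_t³/μ), so t = T/2 = 2.091×10^8 s.
Converting: 2.091×10^8 s ÷ 86400 s/day = 2420 days.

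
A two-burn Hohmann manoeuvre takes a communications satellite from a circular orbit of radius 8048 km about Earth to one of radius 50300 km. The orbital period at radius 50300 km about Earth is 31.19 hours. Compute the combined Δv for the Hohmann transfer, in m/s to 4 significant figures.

From Kepler's third law T² = 4π²r³/μ at r = 50300 km, T = 31.19 hours = 31.19 × 3600 s = 1.12284×10^5 s: μ = 4π²r³/T² = 3.98500×10^5 km³/s².
Transfer-ellipse semi-major axis a_t = (r₁ + r₂)/2 = (8048 + 50300)/2 = 29174 km.
Circular speed at r₁: v₁ = √(μ/r₁) = √(3.98500×10^5/8048) = 7.037 km/s.
On the transfer ellipse at r₁, vis-viva equation gives v_p = √[μ(2/r₁ − 1/a_t)] = 9.240 km/s.
First burn Δv₁ = |v_p − v₁| = 2.203 km/s.
Circular speed at r₂: v₂ = √(μ/r₂) = 2.8147 km/s.
Transfer-orbit speed at r₂: v_a = √[μ(2/r₂ − 1/a_t)] = 1.4783 km/s.
Second burn Δv₂ = |v₂ − v_a| = 1.336 km/s.
Δv = Δv₁ + Δv₂ = 2.203 + 1.336 = 3.539 km/s.

Δv = 3539 m/s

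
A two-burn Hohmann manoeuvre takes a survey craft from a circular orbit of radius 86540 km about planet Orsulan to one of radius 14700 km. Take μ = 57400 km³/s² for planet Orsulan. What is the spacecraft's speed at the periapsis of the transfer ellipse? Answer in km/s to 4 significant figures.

Semi-major axis of the transfer orbit: a_t = (86540 + 14700)/2 = 50620 km.
At periapsis, r = 14700 km.
Vis-viva: v = √[μ(2/r − 1/a_t)] = √[57400 × (2/14700 − 1/50620)] = 2.584 km/s.

v = 2.584 km/s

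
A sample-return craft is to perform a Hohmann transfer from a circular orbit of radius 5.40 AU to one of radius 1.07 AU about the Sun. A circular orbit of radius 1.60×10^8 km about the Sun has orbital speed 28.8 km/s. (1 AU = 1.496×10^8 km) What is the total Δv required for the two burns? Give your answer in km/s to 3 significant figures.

Δv = 13.9 km/s

From the circular-orbit relation v² = μ/r at r = 1.60×10^8 km: μ = v²r = (28.8)² × 1.60×10^8 = 1.32710×10^11 km³/s².
In km: r₁ = 5.40 × 1.496×10^8 = 8.0784×10^8 km; r₂ = 1.07 × 1.496×10^8 = 1.60072×10^8 km.
The Hohmann ellipse has a_t = (r₁ + r₂)/2 = 4.83956×10^8 km.
Circular speed at r₁: v₁ = √(μ/r₁) = √(1.32710×10^11/8.0784×10^8) = 12.817 km/s.
Transfer-orbit speed at r₁ (vis-viva): v_a = √[μ(2/r₁ − 1/a_t)] = 7.3713 km/s.
First burn Δv₁ = |v_a − v₁| = 5.446 km/s.
Circular speed at r₂: v₂ = √(μ/r₂) = 28.794 km/s.
Transfer-orbit speed at r₂: v_p = √[μ(2/r₂ − 1/a_t)] = 37.201 km/s.
Second burn Δv₂ = |v₂ − v_p| = 8.407 km/s.
Total Δv = Δv₁ + Δv₂ = 13.85 km/s.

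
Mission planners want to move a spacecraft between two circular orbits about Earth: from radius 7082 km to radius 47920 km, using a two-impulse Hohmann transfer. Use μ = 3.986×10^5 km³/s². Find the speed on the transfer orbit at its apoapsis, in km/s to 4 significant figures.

v = 1.464 km/s

Transfer-ellipse semi-major axis a_t = (r₁ + r₂)/2 = (7082 + 47920)/2 = 27501 km.
At apoapsis, r = 47920 km.
From the vis-viva equation, v = √[μ(2/r − 1/a_t)] = 1.464 km/s.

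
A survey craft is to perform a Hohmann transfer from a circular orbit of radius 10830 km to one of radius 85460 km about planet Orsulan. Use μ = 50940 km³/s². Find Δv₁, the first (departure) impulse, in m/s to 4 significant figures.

Δv₁ = 720.7 m/s

The Hohmann ellipse has a_t = (r₁ + r₂)/2 = 48145 km.
On the circular orbit at r = 10830 km, v_c = √(μ/r) = 2.1688 km/s.
Transfer-orbit speed at the same r (vis-viva, a = a_t): v_t = √[μ(2/r − 1/a_t)] = 2.8895 km/s.
Δv₁ = |v_t − v_c| = |2.8895 − 2.1688| = 0.7207 km/s.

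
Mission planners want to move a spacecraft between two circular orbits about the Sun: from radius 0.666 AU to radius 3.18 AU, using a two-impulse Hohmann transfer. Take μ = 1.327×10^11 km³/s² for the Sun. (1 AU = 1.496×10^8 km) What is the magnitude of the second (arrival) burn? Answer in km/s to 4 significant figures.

In km: r₁ = 0.666 × 1.496×10^8 = 9.96336×10^7 km; r₂ = 3.18 × 1.496×10^8 = 4.75728×10^8 km.
Semi-major axis of the transfer orbit: a_t = (9.96336×10^7 + 4.75728×10^8)/2 = 2.876808×10^8 km.
On the circular orbit at r = 4.75728×10^8 km, v_c = √(μ/r) = 16.702 km/s.
Transfer-orbit speed at the same r (vis-viva, a = a_t): v_t = √[μ(2/r − 1/a_t)] = 9.8289 km/s.
Δv₂ = |v_t − v_c| = |9.8289 − 16.702| = 6.873 km/s.

Δv₂ = 6.873 km/s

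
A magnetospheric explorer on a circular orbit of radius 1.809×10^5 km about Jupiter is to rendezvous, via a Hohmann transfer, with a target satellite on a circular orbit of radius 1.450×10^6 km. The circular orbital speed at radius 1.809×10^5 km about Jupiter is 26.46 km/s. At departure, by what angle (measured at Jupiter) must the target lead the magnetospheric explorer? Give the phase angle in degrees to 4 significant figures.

From the circular-orbit relation v² = μ/r at r = 1.809×10^5 km: μ = v²r = (26.46)² × 1.809×10^5 = 1.26654×10^8 km³/s².
Semi-major axis of the transfer orbit: a_t = (1.809×10^5 + 1.450×10^6)/2 = 8.1545×10^5 km.
Transfer time t = π√(a_t³/μ) = 2.0556×10^5 s.
Target angular speed ω₂ = √(μ/r₂³) = 6.4455×10^-6 rad/s.
Angle swept by the target during transfer: ω₂·t = 1.3249 rad = 75.91°.
The magnetospheric explorer traverses 180° on the transfer ellipse, so the target must lead by 180° − 75.91° = 104.1°.

φ = 104.1°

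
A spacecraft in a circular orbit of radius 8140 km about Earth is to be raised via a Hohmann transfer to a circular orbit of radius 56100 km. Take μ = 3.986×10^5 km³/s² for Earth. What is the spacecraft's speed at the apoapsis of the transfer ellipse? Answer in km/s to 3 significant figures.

The Hohmann ellipse has a_t = (r₁ + r₂)/2 = 32120 km.
The apoapsis of the transfer ellipse is at r = 56100 km.
Vis-viva: v = √[μ(2/r − 1/a_t)] = √[3.986×10^5 × (2/56100 − 1/32120)] = 1.342 km/s.

v = 1.34 km/s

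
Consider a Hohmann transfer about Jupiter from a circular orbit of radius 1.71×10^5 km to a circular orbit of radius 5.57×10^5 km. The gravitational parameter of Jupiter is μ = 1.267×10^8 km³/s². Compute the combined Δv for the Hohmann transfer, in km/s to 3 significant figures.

Δv = 11.2 km/s

Transfer-ellipse semi-major axis a_t = (r₁ + r₂)/2 = (1.710×10^5 + 5.570×10^5)/2 = 3.640×10^5 km.
Circular speed at r₁: v₁ = √(μ/r₁) = √(1.267×10^8/1.710×10^5) = 27.220 km/s.
On the transfer ellipse at r₁, vis-viva equation gives v_p = √[μ(2/r₁ − 1/a_t)] = 33.672 km/s.
First burn Δv₁ = |v_p − v₁| = 6.452 km/s.
Circular speed at r₂: v₂ = √(μ/r₂) = 15.082 km/s.
Transfer-orbit speed at r₂: v_a = √[μ(2/r₂ − 1/a_t)] = 10.337 km/s.
Second burn Δv₂ = |v₂ − v_a| = 4.745 km/s.
Δv = Δv₁ + Δv₂ = 6.452 + 4.745 = 11.20 km/s.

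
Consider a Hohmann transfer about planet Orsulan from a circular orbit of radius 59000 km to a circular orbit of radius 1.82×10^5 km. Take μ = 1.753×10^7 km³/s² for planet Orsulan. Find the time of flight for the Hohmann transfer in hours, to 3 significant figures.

t = 8.72 hours

The Hohmann ellipse has a_t = (r₁ + r₂)/2 = 1.205×10^5 km.
Half the transfer-orbit period gives t = π√(a_t³/μ) = 31390 s.
Converting: 31390 s ÷ 3600 s/hour = 8.72 hours.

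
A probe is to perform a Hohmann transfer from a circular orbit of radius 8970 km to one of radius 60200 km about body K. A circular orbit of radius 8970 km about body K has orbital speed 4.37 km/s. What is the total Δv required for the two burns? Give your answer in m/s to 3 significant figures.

Δv = 2220 m/s

From the circular-orbit relation v² = μ/r at r = 8970 km: μ = v²r = (4.37)² × 8970 = 1.71299×10^5 km³/s².
The Hohmann ellipse has a_t = (r₁ + r₂)/2 = 34585 km.
At r₁ the circular-orbit speed is v₁ = √(μ/r₁) = 4.370 km/s.
On the transfer ellipse at r₁, vis-viva equation gives v_p = √[μ(2/r₁ − 1/a_t)] = 5.765 km/s.
First burn Δv₁ = |v_p − v₁| = 1.395 km/s.
At r₂, v₂ = √(μ/r₂) = 1.6869 km/s.
Transfer-orbit speed at r₂: v_a = √[μ(2/r₂ − 1/a_t)] = 0.85908 km/s.
Second burn Δv₂ = |v₂ − v_a| = 0.8278 km/s.
Total Δv = Δv₁ + Δv₂ = 2.223 km/s.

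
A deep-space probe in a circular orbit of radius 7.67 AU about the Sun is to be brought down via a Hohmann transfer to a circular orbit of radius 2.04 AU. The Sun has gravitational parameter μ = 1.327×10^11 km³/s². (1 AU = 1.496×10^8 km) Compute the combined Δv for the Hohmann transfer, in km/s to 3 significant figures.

In km: r₁ = 7.67 × 1.496×10^8 = 1.147432×10^9 km; r₂ = 2.04 × 1.496×10^8 = 3.05184×10^8 km.
Transfer-ellipse semi-major axis a_t = (r₁ + r₂)/2 = (1.147432×10^9 + 3.05184×10^8)/2 = 7.26308×10^8 km.
At r₁ the circular-orbit speed is v₁ = √(μ/r₁) = 10.754 km/s.
On the transfer ellipse at r₁, v² = μ(2/r − 1/a) gives v_a = √[μ(2/r₁ − 1/a_t)] = 6.9710 km/s.
First burn Δv₁ = |v_a − v₁| = 3.783 km/s.
At r₂, v₂ = √(μ/r₂) = 20.852 km/s.
Transfer-orbit speed at r₂: v_p = √[μ(2/r₂ − 1/a_t)] = 26.209 km/s.
Second burn Δv₂ = |v₂ − v_p| = 5.357 km/s.
Δv = Δv₁ + Δv₂ = 3.783 + 5.357 = 9.140 km/s.

Δv = 9.14 km/s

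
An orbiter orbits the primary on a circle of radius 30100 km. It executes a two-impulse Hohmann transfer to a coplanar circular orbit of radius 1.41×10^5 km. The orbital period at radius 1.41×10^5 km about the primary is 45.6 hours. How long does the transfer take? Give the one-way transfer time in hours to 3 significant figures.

t = 10.8 hours

From Kepler's third law T² = 4π²r³/μ at r = 1.41×10^5 km, T = 45.6 hours = 45.6 × 3600 s = 1.6416×10^5 s: μ = 4π²r³/T² = 4.10660×10^6 km³/s².
The Hohmann ellipse has a_t = (r₁ + r₂)/2 = 85550 km.
Half the transfer-orbit period gives t = π√(a_t³/μ) = 38790 s.
Converting: 38790 s ÷ 3600 s/hour = 10.8 hours.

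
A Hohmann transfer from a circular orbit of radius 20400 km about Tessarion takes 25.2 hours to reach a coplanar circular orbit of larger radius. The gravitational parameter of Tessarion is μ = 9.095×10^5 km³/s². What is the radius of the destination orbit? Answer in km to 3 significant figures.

Transfer time t = 25.2 hours = 90720 s, and t = π√(a_t³/μ).
So a_t = (μ t²/π²)^(1/3) = (9.095×10^5 × (90720)² / π²)^(1/3) = 91195 km.
Since a_t = (r₁ + r₂)/2, r₂ = 2a_t − r₁ = 2×91195 − 20400 = 1.6199×10^5 km.

r₂ = 1.62×10^5 km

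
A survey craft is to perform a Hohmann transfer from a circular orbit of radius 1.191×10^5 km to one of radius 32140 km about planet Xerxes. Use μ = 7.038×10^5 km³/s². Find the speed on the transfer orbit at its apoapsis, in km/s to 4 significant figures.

Semi-major axis of the transfer orbit: a_t = (1.191×10^5 + 32140)/2 = 75620 km.
The apoapsis of the transfer ellipse is at r = 1.191×10^5 km.
From the vis-viva equation, v = √[μ(2/r − 1/a_t)] = 1.585 km/s.

v = 1.585 km/s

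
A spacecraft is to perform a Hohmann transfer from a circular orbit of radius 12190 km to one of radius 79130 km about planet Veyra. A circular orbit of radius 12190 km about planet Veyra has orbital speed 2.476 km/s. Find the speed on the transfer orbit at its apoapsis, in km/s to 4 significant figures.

v = 0.5021 km/s

From the circular-orbit relation v² = μ/r at r = 12190 km: μ = v²r = (2.476)² × 12190 = 74731.7 km³/s².
The Hohmann ellipse has a_t = (r₁ + r₂)/2 = 45660 km.
The apoapsis of the transfer ellipse is at r = 79130 km.
Vis-viva: v = √[μ(2/r − 1/a_t)] = √[74731.7 × (2/79130 − 1/45660)] = 0.5021 km/s.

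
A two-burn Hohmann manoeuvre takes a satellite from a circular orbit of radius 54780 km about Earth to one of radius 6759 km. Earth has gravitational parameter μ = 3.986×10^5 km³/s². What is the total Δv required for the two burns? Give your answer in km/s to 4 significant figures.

Δv = 4.000 km/s

Transfer-ellipse semi-major axis a_t = (r₁ + r₂)/2 = (54780 + 6759)/2 = 30769.5 km.
Circular speed at r₁: v₁ = √(μ/r₁) = √(3.986×10^5/54780) = 2.697 km/s.
On the transfer ellipse at r₁, v² = μ(2/r − 1/a) gives v_a = √[μ(2/r₁ − 1/a_t)] = 1.264 km/s.
First burn Δv₁ = |v_a − v₁| = 1.433 km/s.
At r₂, v₂ = √(μ/r₂) = 7.67940 km/s.
Transfer-orbit speed at r₂: v_p = √[μ(2/r₂ − 1/a_t)] = 10.2466 km/s.
Second burn Δv₂ = |v₂ − v_p| = 2.567 km/s.
Total Δv = Δv₁ + Δv₂ = 4.000 km/s.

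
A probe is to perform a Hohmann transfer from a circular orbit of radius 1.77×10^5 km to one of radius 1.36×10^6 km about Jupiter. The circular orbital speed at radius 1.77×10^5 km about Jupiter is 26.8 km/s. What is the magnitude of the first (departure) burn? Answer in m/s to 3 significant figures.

Δv₁ = 8850 m/s

From the circular-orbit relation v² = μ/r at r = 1.77×10^5 km: μ = v²r = (26.8)² × 1.77×10^5 = 1.27128×10^8 km³/s².
Transfer-ellipse semi-major axis a_t = (r₁ + r₂)/2 = (1.770×10^5 + 1.360×10^6)/2 = 7.685×10^5 km.
Circular speed at r = 1.770×10^5 km: v_c = √(μ/r) = 26.800 km/s.
Transfer-orbit speed at the same r (vis-viva, a = a_t): v_t = √[μ(2/r − 1/a_t)] = 35.652 km/s.
Δv₁ = |v_t − v_c| = |35.652 − 26.800| = 8.852 km/s.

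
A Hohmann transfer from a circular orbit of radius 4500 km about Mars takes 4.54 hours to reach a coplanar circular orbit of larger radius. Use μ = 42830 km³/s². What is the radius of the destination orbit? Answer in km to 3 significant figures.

r₂ = 16500 km

Transfer time t = 4.54 hours = 16344 s, and t = π√(a_t³/μ).
So a_t = (μ t²/π²)^(1/3) = (42830 × (16344)² / π²)^(1/3) = 10505 km.
Since a_t = (r₁ + r₂)/2, r₂ = 2a_t − r₁ = 2×10505 − 4500 = 16510 km.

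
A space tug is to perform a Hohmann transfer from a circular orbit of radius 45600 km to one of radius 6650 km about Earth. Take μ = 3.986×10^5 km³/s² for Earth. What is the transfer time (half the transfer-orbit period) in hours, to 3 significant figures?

The Hohmann ellipse has a_t = (r₁ + r₂)/2 = 26125 km.
Transfer time t = π√(a_t³/μ) = π√((26125)³ / 3.986×10^5) = 21010 s.
Converting: 21010 s ÷ 3600 s/hour = 5.84 hours.

t = 5.84 hours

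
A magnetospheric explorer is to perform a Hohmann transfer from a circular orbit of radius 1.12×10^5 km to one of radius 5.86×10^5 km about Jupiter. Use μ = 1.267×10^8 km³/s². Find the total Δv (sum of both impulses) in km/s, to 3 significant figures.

Δv = 16.3 km/s

Semi-major axis of the transfer orbit: a_t = (1.120×10^5 + 5.860×10^5)/2 = 3.490×10^5 km.
Circular speed at r₁: v₁ = √(μ/r₁) = √(1.267×10^8/1.120×10^5) = 33.634 km/s.
Transfer-orbit speed at r₁ (vis-viva equation): v_p = √[μ(2/r₁ − 1/a_t)] = 43.583 km/s.
First burn Δv₁ = |v_p − v₁| = 9.949 km/s.
At r₂, v₂ = √(μ/r₂) = 14.704 km/s.
Transfer-orbit speed at r₂: v_a = √[μ(2/r₂ − 1/a_t)] = 8.3298 km/s.
Second burn Δv₂ = |v₂ − v_a| = 6.374 km/s.
Total Δv = Δv₁ + Δv₂ = 16.32 km/s.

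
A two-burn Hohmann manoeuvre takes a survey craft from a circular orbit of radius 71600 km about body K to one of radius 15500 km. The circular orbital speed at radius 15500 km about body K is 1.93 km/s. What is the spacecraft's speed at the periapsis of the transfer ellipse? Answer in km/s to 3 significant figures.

From the circular-orbit relation v² = μ/r at r = 15500 km: μ = v²r = (1.93)² × 15500 = 57735.9 km³/s².
Semi-major axis of the transfer orbit: a_t = (71600 + 15500)/2 = 43550 km.
The periapsis of the transfer ellipse is at r = 15500 km.
Applying v² = μ(2/r − 1/a_t): v = 2.475 km/s.

v = 2.47 km/s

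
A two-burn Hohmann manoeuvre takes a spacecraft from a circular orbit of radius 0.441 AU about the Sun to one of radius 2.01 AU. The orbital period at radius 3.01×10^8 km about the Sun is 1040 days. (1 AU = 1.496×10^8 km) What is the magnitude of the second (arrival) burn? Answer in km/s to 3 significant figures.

Δv₂ = 8.43 km/s

From Kepler's third law T² = 4π²r³/μ at r = 3.01×10^8 km, T = 1040 days = 1040 × 86400 s = 8.9856×10^7 s: μ = 4π²r³/T² = 1.33341×10^11 km³/s².
In km: r₁ = 0.441 × 1.496×10^8 = 6.59736×10^7 km; r₂ = 2.01 × 1.496×10^8 = 3.00696×10^8 km.
Transfer-ellipse semi-major axis a_t = (r₁ + r₂)/2 = (6.59736×10^7 + 3.00696×10^8)/2 = 1.833348×10^8 km.
On the circular orbit at r = 3.00696×10^8 km, v_c = √(μ/r) = 21.058 km/s.
Transfer-orbit speed at the same r (vis-viva, a = a_t): v_t = √[μ(2/r − 1/a_t)] = 12.632 km/s.
Δv₂ = |v_t − v_c| = |12.632 − 21.058| = 8.426 km/s.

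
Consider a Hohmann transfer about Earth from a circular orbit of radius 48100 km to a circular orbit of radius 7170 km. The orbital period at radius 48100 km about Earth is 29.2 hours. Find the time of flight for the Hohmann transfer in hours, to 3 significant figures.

From Kepler's third law T² = 4π²r³/μ at r = 48100 km, T = 29.2 hours = 29.2 × 3600 s = 1.0512×10^5 s: μ = 4π²r³/T² = 3.97580×10^5 km³/s².
The Hohmann ellipse has a_t = (r₁ + r₂)/2 = 27635 km.
Transfer time t = π√(a_t³/μ) = π√((27635)³ / 3.97580×10^5) = 22890 s.
Converting: 22890 s ÷ 3600 s/hour = 6.36 hours.

t = 6.36 hours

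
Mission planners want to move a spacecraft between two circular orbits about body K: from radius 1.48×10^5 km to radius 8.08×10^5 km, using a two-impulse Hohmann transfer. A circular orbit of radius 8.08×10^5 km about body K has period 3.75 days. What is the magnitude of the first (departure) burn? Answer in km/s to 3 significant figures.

Δv₁ = 11.0 km/s

From Kepler's third law T² = 4π²r³/μ at r = 8.08×10^5 km, T = 3.75 days = 3.75 × 86400 s = 3.240×10^5 s: μ = 4π²r³/T² = 1.98383×10^8 km³/s².
The Hohmann ellipse has a_t = (r₁ + r₂)/2 = 4.780×10^5 km.
On the circular orbit at r = 1.480×10^5 km, v_c = √(μ/r) = 36.61 km/s.
Transfer-orbit speed at the same r (vis-viva, a = a_t): v_t = √[μ(2/r − 1/a_t)] = 47.60 km/s.
Δv₁ = |v_t − v_c| = |47.60 − 36.61| = 10.99 km/s.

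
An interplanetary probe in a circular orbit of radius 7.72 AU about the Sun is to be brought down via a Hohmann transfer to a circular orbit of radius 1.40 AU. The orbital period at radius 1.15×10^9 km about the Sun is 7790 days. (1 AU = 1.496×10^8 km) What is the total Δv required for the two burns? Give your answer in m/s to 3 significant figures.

From Kepler's third law T² = 4π²r³/μ at r = 1.15×10^9 km, T = 7790 days = 7790 × 86400 s = 6.73056×10^8 s: μ = 4π²r³/T² = 1.32541×10^11 km³/s².
In km: r₁ = 7.72 × 1.496×10^8 = 1.154912×10^9 km; r₂ = 1.40 × 1.496×10^8 = 2.0944×10^8 km.
Semi-major axis of the transfer orbit: a_t = (1.154912×10^9 + 2.0944×10^8)/2 = 6.82176×10^8 km.
At r₁ the circular-orbit speed is v₁ = √(μ/r₁) = 10.713 km/s.
On the transfer ellipse at r₁, v² = μ(2/r − 1/a) gives v_a = √[μ(2/r₁ − 1/a_t)] = 5.9358 km/s.
First burn Δv₁ = |v_a − v₁| = 4.777 km/s.
At r₂, v₂ = √(μ/r₂) = 25.156 km/s.
Transfer-orbit speed at r₂: v_p = √[μ(2/r₂ − 1/a_t)] = 32.732 km/s.
Second burn Δv₂ = |v₂ − v_p| = 7.576 km/s.
Total Δv = Δv₁ + Δv₂ = 12.35 km/s.

Δv = 12400 m/s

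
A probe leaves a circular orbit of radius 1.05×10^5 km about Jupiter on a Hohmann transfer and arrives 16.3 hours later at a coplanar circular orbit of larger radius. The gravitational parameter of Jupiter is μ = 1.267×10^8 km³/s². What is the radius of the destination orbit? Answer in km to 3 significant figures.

Transfer time t = 16.3 hours = 58680 s, and t = π√(a_t³/μ).
So a_t = (μ t²/π²)^(1/3) = (1.267×10^8 × (58680)² / π²)^(1/3) = 3.5358×10^5 km.
Since a_t = (r₁ + r₂)/2, r₂ = 2a_t − r₁ = 2×3.5358×10^5 − 1.050×10^5 = 6.0216×10^5 km.

r₂ = 6.02×10^5 km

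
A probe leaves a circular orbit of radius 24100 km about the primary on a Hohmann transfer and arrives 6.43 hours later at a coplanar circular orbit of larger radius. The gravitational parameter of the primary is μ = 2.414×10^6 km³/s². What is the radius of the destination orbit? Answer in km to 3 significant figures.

Transfer time t = 6.43 hours = 23148 s, and t = π√(a_t³/μ).
So a_t = (μ t²/π²)^(1/3) = (2.414×10^6 × (23148)² / π²)^(1/3) = 50795 km.
Since a_t = (r₁ + r₂)/2, r₂ = 2a_t − r₁ = 2×50795 − 24100 = 77490 km.

r₂ = 77500 km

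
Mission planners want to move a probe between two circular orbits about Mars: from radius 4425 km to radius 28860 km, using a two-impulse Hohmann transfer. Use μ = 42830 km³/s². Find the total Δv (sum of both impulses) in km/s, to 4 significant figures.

The Hohmann ellipse has a_t = (r₁ + r₂)/2 = 16642.5 km.
At r₁ the circular-orbit speed is v₁ = √(μ/r₁) = 3.1111 km/s.
Transfer-orbit speed at r₁ (vis-viva): v_p = √[μ(2/r₁ − 1/a_t)] = 4.0969 km/s.
First burn Δv₁ = |v_p − v₁| = 0.9858 km/s.
At r₂, v₂ = √(μ/r₂) = 1.21822 km/s.
Transfer-orbit speed at r₂: v_a = √[μ(2/r₂ − 1/a_t)] = 0.628164 km/s.
Second burn Δv₂ = |v₂ − v_a| = 0.5901 km/s.
Δv = Δv₁ + Δv₂ = 0.9858 + 0.5901 = 1.576 km/s.

Δv = 1.576 km/s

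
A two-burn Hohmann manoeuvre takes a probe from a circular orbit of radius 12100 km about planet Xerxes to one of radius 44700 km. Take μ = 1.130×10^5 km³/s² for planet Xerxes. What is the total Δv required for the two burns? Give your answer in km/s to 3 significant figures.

Δv = 1.33 km/s

Transfer-ellipse semi-major axis a_t = (r₁ + r₂)/2 = (12100 + 44700)/2 = 28400 km.
At r₁ the circular-orbit speed is v₁ = √(μ/r₁) = 3.056 km/s.
Transfer-orbit speed at r₁ (v² = μ(2/r − 1/a)): v_p = √[μ(2/r₁ − 1/a_t)] = 3.834 km/s.
First burn Δv₁ = |v_p − v₁| = 0.7780 km/s.
At r₂, v₂ = √(μ/r₂) = 1.589957 km/s.
Transfer-orbit speed at r₂: v_a = √[μ(2/r₂ − 1/a_t)] = 1.037813 km/s.
Second burn Δv₂ = |v₂ − v_a| = 0.5521 km/s.
Total Δv = Δv₁ + Δv₂ = 1.330 km/s.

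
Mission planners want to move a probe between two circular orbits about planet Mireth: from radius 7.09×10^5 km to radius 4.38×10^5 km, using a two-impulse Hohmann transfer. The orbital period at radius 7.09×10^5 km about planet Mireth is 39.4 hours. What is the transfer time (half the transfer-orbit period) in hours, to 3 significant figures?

t = 14.3 hours

From Kepler's third law T² = 4π²r³/μ at r = 7.09×10^5 km, T = 39.4 hours = 39.4 × 3600 s = 1.4184×10^5 s: μ = 4π²r³/T² = 6.99360×10^8 km³/s².
The Hohmann ellipse has a_t = (r₁ + r₂)/2 = 5.735×10^5 km.
Half the transfer-orbit period gives t = π√(a_t³/μ) = 51590 s.
Converting: 51590 s ÷ 3600 s/hour = 14.3 hours.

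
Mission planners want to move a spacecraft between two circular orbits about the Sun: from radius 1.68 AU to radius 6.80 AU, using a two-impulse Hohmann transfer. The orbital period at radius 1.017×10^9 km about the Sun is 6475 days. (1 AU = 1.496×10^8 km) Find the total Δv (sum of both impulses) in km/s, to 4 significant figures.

Δv = 10.35 km/s

From Kepler's third law T² = 4π²r³/μ at r = 1.017×10^9 km, T = 6475 days = 6475 × 86400 s = 5.5944×10^8 s: μ = 4π²r³/T² = 1.32683×10^11 km³/s².
In km: r₁ = 1.68 × 1.496×10^8 = 2.51328×10^8 km; r₂ = 6.80 × 1.496×10^8 = 1.01728×10^9 km.
Semi-major axis of the transfer orbit: a_t = (2.51328×10^8 + 1.01728×10^9)/2 = 6.34304×10^8 km.
At r₁ the circular-orbit speed is v₁ = √(μ/r₁) = 22.977 km/s.
Transfer-orbit speed at r₁ (v² = μ(2/r − 1/a)): v_p = √[μ(2/r₁ − 1/a_t)] = 29.098 km/s.
First burn Δv₁ = |v_p − v₁| = 6.121 km/s.
Circular speed at r₂: v₂ = √(μ/r₂) = 11.421 km/s.
Transfer-orbit speed at r₂: v_a = √[μ(2/r₂ − 1/a_t)] = 7.1888 km/s.
Second burn Δv₂ = |v₂ − v_a| = 4.232 km/s.
Total Δv = Δv₁ + Δv₂ = 10.35 km/s.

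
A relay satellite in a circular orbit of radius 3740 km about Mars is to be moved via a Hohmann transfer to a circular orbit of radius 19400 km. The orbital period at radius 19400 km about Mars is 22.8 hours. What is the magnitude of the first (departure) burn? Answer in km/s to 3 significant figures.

From Kepler's third law T² = 4π²r³/μ at r = 19400 km, T = 22.8 hours = 22.8 × 3600 s = 82080 s: μ = 4π²r³/T² = 42784.9 km³/s².
Semi-major axis of the transfer orbit: a_t = (3740 + 19400)/2 = 11570 km.
On the circular orbit at r = 3740 km, v_c = √(μ/r) = 3.3823 km/s.
Transfer-orbit speed at the same r (vis-viva, a = a_t): v_t = √[μ(2/r − 1/a_t)] = 4.3797 km/s.
Δv₁ = |v_t − v_c| = |4.3797 − 3.3823| = 0.9974 km/s.

Δv₁ = 0.997 km/s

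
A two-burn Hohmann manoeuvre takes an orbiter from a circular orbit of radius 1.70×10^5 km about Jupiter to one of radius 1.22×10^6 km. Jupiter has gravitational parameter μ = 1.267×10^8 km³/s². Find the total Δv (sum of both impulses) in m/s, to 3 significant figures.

Δv = 14000 m/s

The Hohmann ellipse has a_t = (r₁ + r₂)/2 = 6.950×10^5 km.
At r₁ the circular-orbit speed is v₁ = √(μ/r₁) = 27.30 km/s.
Transfer-orbit speed at r₁ (vis-viva): v_p = √[μ(2/r₁ − 1/a_t)] = 36.17 km/s.
First burn Δv₁ = |v_p − v₁| = 8.870 km/s.
At r₂, v₂ = √(μ/r₂) = 10.191 km/s.
Transfer-orbit speed at r₂: v_a = √[μ(2/r₂ − 1/a_t)] = 5.0401 km/s.
Second burn Δv₂ = |v₂ − v_a| = 5.151 km/s.
Total Δv = Δv₁ + Δv₂ = 14.02 km/s.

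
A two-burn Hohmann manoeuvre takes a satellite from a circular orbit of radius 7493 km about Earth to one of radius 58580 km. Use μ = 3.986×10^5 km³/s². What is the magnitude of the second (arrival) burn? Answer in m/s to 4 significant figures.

Δv₂ = 1366 m/s

The Hohmann ellipse has a_t = (r₁ + r₂)/2 = 33036.5 km.
On the circular orbit at r = 58580 km, v_c = √(μ/r) = 2.6085 km/s.
Transfer-orbit speed at the same r (vis-viva, a = a_t): v_t = √[μ(2/r − 1/a_t)] = 1.2423 km/s.
Δv₂ = |v_t − v_c| = |1.2423 − 2.6085| = 1.366 km/s.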